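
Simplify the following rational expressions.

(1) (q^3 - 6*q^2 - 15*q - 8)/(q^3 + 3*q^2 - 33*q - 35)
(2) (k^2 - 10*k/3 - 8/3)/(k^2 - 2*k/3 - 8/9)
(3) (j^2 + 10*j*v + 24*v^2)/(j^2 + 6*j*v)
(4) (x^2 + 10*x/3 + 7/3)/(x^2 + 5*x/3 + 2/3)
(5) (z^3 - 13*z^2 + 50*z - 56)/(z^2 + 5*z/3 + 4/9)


(1) = (q^2 - 7*q - 8)/(q^2 + 2*q - 35)
(2) = (3*k - 12)/(3*k - 4)
(3) = (j + 4*v)/j
(4) = (3*x + 7)/(3*x + 2)
(5) = (9*z^3 - 117*z^2 + 450*z - 504)/(9*z^2 + 15*z + 4)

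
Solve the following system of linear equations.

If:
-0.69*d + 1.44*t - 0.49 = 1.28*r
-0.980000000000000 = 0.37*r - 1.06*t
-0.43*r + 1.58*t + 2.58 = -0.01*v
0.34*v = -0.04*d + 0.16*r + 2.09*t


Then:
d = 32.19
r = -27.49
t = -8.67
v = -70.03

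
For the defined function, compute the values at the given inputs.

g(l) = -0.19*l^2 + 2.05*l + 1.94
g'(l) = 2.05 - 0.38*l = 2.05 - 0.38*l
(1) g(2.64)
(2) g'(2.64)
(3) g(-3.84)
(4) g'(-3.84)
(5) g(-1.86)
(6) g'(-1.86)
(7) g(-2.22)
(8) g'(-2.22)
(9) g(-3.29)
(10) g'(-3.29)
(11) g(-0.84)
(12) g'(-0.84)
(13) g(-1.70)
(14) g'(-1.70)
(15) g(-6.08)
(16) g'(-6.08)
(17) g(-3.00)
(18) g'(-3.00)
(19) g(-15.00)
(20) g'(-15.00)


(1) = 6.03
(2) = 1.05
(3) = -8.73
(4) = 3.51
(5) = -2.53
(6) = 2.76
(7) = -3.55
(8) = 2.89
(9) = -6.86
(10) = 3.30
(11) = 0.08
(12) = 2.37
(13) = -2.09
(14) = 2.70
(15) = -17.55
(16) = 4.36
(17) = -5.92
(18) = 3.19
(19) = -71.56
(20) = 7.75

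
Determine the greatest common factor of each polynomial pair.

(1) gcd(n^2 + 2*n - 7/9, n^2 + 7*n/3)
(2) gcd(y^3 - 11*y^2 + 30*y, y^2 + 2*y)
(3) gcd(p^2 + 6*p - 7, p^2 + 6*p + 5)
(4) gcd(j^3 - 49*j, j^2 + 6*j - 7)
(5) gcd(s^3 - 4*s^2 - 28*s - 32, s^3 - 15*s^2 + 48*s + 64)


(1) = gcd((n - 1/3)*(n + 7/3), n*(n + 7/3)) = n + 7/3
(2) = y
(3) = gcd((p - 1)*(p + 7), (p + 1)*(p + 5)) = 1
(4) = j + 7
(5) = gcd((s - 8)*(s + 2)^2, (s - 8)^2*(s + 1)) = s - 8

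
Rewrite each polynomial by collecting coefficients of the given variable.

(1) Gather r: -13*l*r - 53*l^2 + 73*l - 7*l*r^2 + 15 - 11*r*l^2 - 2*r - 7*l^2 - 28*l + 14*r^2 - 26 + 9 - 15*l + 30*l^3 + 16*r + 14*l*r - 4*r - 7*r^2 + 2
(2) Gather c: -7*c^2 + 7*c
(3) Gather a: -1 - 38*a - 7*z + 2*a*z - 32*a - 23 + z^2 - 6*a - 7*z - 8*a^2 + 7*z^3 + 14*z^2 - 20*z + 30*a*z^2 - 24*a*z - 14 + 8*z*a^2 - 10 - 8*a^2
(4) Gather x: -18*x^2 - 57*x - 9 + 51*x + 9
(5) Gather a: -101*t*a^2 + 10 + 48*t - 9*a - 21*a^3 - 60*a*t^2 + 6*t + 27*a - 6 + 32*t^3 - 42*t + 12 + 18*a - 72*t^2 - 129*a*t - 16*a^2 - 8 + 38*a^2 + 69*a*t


(1) = 30*l^3 - 60*l^2 + 30*l + r^2*(7 - 7*l) + r*(-11*l^2 + l + 10)
(2) = -7*c^2 + 7*c
(3) = a^2*(8*z - 16) + a*(30*z^2 - 22*z - 76) + 7*z^3 + 15*z^2 - 34*z - 48
(4) = -18*x^2 - 6*x
(5) = -21*a^3 + a^2*(22 - 101*t) + a*(-60*t^2 - 60*t + 36) + 32*t^3 - 72*t^2 + 12*t + 8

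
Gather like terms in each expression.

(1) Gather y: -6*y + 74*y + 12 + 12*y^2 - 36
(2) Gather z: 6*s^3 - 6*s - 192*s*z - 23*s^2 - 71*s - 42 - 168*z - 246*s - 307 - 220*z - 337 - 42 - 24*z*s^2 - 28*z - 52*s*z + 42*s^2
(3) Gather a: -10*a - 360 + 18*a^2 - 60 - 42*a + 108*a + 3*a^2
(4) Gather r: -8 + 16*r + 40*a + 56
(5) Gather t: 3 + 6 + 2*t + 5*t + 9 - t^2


(1) = 12*y^2 + 68*y - 24
(2) = 6*s^3 + 19*s^2 - 323*s + z*(-24*s^2 - 244*s - 416) - 728
(3) = 21*a^2 + 56*a - 420
(4) = 40*a + 16*r + 48
(5) = -t^2 + 7*t + 18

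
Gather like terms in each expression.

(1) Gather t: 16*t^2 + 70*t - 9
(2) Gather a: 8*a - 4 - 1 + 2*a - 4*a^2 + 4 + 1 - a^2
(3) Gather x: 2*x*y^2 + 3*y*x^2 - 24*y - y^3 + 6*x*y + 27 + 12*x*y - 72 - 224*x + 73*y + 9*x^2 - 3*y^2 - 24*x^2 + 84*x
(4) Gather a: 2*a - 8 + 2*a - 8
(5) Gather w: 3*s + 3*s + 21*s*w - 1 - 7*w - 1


(1) = 16*t^2 + 70*t - 9
(2) = -5*a^2 + 10*a
(3) = x^2*(3*y - 15) + x*(2*y^2 + 18*y - 140) - y^3 - 3*y^2 + 49*y - 45
(4) = 4*a - 16
(5) = 6*s + w*(21*s - 7) - 2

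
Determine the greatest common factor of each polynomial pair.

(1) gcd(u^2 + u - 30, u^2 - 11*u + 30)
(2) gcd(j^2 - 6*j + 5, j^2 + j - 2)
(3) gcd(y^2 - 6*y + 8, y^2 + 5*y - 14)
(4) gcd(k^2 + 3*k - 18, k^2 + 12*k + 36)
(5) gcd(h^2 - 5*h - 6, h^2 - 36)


(1) = gcd((u - 5)*(u + 6), (u - 6)*(u - 5)) = u - 5
(2) = j - 1
(3) = gcd((y - 4)*(y - 2), (y - 2)*(y + 7)) = y - 2
(4) = gcd((k - 3)*(k + 6), (k + 6)^2) = k + 6
(5) = gcd((h - 6)*(h + 1), (h - 6)*(h + 6)) = h - 6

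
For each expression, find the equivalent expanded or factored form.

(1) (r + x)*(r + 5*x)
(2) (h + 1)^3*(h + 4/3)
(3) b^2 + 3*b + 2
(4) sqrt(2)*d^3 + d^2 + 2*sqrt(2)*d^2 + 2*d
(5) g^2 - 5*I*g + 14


(1) = r^2 + 6*r*x + 5*x^2
(2) = h^4 + 13*h^3/3 + 7*h^2 + 5*h + 4/3
(3) = (b + 1)*(b + 2)
(4) = d*(d + 2)*(sqrt(2)*d + 1)
(5) = (g - 7*I)*(g + 2*I)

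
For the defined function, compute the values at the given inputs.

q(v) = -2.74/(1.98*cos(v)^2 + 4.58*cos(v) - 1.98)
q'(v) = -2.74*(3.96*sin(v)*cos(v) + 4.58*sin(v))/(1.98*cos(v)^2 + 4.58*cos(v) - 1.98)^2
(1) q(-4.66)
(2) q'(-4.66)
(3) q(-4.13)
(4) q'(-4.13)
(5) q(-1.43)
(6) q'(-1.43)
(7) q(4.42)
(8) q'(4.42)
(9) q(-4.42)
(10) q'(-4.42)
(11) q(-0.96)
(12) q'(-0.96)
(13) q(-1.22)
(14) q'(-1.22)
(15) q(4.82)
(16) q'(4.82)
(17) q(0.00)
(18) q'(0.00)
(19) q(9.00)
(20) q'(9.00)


(1) = 1.24
(2) = -2.44
(3) = 0.70
(4) = -0.36
(5) = 2.11
(6) = 8.27
(7) = 0.87
(8) = 0.92
(9) = 0.87
(10) = -0.92
(11) = -2.11
(12) = 9.13
(13) = 15.90
(14) = 515.04
(15) = 1.87
(16) = 6.35
(17) = -0.60
(18) = 0.00
(19) = 0.61
(20) = -0.05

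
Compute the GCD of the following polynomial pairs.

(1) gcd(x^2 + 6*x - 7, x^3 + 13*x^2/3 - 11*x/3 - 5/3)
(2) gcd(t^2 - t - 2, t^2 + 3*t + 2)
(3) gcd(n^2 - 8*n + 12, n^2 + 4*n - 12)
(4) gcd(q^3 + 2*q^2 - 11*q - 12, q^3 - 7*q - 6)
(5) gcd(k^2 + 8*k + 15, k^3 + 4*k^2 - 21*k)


(1) = x - 1
(2) = t + 1
(3) = n - 2
(4) = gcd((q - 3)*(q + 1)*(q + 4), (q - 3)*(q + 1)*(q + 2)) = q^2 - 2*q - 3
(5) = gcd((k + 3)*(k + 5), k*(k - 3)*(k + 7)) = 1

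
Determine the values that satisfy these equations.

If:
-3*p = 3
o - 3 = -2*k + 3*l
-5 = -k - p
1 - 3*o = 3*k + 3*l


Then:
k = 6
l = 5/6
o = -13/2
p = -1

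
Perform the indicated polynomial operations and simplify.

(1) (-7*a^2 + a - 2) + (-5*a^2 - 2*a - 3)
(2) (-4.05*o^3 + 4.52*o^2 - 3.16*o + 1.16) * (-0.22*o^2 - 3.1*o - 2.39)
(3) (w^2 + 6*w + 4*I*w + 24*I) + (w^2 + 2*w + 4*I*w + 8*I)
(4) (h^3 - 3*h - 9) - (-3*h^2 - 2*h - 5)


(1) = -12*a^2 - a - 5
(2) = 0.891*o^5 + 11.5606*o^4 - 3.6373*o^3 - 1.262*o^2 + 3.9564*o - 2.7724
(3) = 2*w^2 + 8*w + 8*I*w + 32*I
(4) = h^3 + 3*h^2 - h - 4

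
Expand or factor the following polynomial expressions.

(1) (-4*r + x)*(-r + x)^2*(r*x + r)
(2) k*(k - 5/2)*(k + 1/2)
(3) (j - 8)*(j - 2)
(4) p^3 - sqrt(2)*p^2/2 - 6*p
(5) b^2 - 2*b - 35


(1) = -4*r^4*x - 4*r^4 + 9*r^3*x^2 + 9*r^3*x - 6*r^2*x^3 - 6*r^2*x^2 + r*x^4 + r*x^3
(2) = k^3 - 2*k^2 - 5*k/4
(3) = j^2 - 10*j + 16
(4) = p*(p - 2*sqrt(2))*(p + 3*sqrt(2)/2)
(5) = (b - 7)*(b + 5)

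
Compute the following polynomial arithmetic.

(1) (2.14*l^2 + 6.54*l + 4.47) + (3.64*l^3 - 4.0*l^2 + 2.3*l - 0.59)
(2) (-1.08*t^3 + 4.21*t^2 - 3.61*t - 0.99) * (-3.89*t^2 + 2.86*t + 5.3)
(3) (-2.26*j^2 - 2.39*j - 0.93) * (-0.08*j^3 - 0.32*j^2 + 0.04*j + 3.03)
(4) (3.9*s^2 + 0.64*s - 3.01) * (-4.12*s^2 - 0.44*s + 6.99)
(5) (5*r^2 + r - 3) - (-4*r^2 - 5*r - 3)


(1) = 3.64*l^3 - 1.86*l^2 + 8.84*l + 3.88
(2) = 4.2012*t^5 - 19.4657*t^4 + 20.3595*t^3 + 15.8395*t^2 - 21.9644*t - 5.247
(3) = 0.1808*j^5 + 0.9144*j^4 + 0.7488*j^3 - 6.6458*j^2 - 7.2789*j - 2.8179
(4) = -16.068*s^4 - 4.3528*s^3 + 39.3806*s^2 + 5.798*s - 21.0399
(5) = 9*r^2 + 6*r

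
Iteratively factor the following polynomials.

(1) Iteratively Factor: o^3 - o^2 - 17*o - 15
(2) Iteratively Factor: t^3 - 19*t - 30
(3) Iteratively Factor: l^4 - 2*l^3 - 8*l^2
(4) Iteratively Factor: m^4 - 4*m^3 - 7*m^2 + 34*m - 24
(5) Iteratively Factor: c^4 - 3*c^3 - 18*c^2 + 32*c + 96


(1) = (o - 5)*(o^2 + 4*o + 3) = (o - 5)*(o + 3)*(o + 1)
(2) = (t + 2)*(t^2 - 2*t - 15) = (t - 5)*(t + 2)*(t + 3)
(3) = (l)*(l^3 - 2*l^2 - 8*l) = l*(l - 4)*(l^2 + 2*l) = l^2*(l - 4)*(l + 2)
(4) = (m + 3)*(m^3 - 7*m^2 + 14*m - 8) = (m - 4)*(m + 3)*(m^2 - 3*m + 2) = (m - 4)*(m - 2)*(m + 3)*(m - 1)
(5) = (c - 4)*(c^3 + c^2 - 14*c - 24) = (c - 4)^2*(c^2 + 5*c + 6) = (c - 4)^2*(c + 3)*(c + 2)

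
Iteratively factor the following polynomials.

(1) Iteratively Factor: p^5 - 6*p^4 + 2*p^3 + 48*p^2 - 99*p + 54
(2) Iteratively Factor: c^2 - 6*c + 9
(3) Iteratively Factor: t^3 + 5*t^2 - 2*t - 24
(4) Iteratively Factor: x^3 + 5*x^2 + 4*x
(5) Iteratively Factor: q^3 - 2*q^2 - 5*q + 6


(1) = (p - 3)*(p^4 - 3*p^3 - 7*p^2 + 27*p - 18) = (p - 3)^2*(p^3 - 7*p + 6) = (p - 3)^2*(p - 2)*(p^2 + 2*p - 3) = (p - 3)^2*(p - 2)*(p - 1)*(p + 3)
(2) = (c - 3)*(c - 3)
(3) = (t + 4)*(t^2 + t - 6) = (t + 3)*(t + 4)*(t - 2)
(4) = (x)*(x^2 + 5*x + 4) = x*(x + 4)*(x + 1)
(5) = (q - 1)*(q^2 - q - 6) = (q - 3)*(q - 1)*(q + 2)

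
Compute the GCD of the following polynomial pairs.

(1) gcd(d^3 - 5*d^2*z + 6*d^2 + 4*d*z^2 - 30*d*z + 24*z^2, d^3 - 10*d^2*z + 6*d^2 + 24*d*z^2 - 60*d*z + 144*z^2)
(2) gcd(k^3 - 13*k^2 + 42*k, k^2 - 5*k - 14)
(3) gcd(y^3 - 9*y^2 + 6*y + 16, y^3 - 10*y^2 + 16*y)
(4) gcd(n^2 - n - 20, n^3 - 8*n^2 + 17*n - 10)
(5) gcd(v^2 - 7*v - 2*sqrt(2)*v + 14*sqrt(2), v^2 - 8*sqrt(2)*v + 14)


(1) = gcd((d + 6)*(d - 4*z)*(d - z), (d + 6)*(d - 6*z)*(d - 4*z)) = -d^2 + 4*d*z - 6*d + 24*z
(2) = gcd(k*(k - 7)*(k - 6), (k - 7)*(k + 2)) = k - 7
(3) = y^2 - 10*y + 16
(4) = gcd((n - 5)*(n + 4), (n - 5)*(n - 2)*(n - 1)) = n - 5
(5) = gcd((v - 7)*(v - 2*sqrt(2)), (v - 7*sqrt(2))*(v - sqrt(2))) = 1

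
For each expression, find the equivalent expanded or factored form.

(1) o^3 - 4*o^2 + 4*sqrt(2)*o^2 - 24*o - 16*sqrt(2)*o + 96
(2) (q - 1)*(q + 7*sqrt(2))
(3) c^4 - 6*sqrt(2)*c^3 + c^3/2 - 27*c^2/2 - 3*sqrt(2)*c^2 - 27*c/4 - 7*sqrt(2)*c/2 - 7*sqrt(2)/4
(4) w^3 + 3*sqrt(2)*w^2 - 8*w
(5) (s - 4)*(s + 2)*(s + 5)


(1) = (o - 4)*(o - 2*sqrt(2))*(o + 6*sqrt(2))
(2) = q^2 - q + 7*sqrt(2)*q - 7*sqrt(2)
(3) = (c + 1/2)*(c - 7*sqrt(2))*(c + sqrt(2)/2)^2
(4) = w*(w - sqrt(2))*(w + 4*sqrt(2))
(5) = s^3 + 3*s^2 - 18*s - 40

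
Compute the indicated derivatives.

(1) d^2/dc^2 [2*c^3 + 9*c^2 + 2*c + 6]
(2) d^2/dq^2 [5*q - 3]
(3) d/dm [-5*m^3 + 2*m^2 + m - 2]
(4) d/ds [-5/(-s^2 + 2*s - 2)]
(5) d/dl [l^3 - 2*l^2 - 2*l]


(1) = 12*c + 18
(2) = 0
(3) = -15*m^2 + 4*m + 1
(4) = 10*(1 - s)/(s^2 - 2*s + 2)^2
(5) = 3*l^2 - 4*l - 2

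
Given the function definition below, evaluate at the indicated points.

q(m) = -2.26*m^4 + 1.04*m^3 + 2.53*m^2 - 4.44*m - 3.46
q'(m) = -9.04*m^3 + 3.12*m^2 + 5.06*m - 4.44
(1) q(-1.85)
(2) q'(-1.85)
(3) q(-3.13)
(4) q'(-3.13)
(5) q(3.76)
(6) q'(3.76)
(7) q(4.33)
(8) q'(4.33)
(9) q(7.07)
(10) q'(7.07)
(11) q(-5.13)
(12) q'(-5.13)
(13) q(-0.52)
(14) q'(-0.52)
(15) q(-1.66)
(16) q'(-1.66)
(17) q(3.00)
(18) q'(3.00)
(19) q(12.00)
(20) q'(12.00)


(1) = -19.64
(2) = 54.12
(3) = -213.58
(4) = 287.49
(5) = -380.81
(6) = -421.85
(7) = -685.26
(8) = -657.93
(9) = -5187.45
(10) = -3007.39
(11) = -1619.74
(12) = 1272.16
(13) = -0.78
(14) = -4.96
(15) = -11.04
(16) = 37.11
(17) = -148.99
(18) = -205.26
(19) = -44758.66
(20) = -15115.56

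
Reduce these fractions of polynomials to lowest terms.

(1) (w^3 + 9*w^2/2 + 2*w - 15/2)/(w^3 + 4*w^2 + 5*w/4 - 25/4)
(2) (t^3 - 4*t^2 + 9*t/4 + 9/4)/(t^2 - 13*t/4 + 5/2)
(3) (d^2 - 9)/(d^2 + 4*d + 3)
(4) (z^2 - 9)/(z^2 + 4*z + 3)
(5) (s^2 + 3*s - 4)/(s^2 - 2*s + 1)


(1) = (2*w + 6)/(2*w + 5)
(2) = (4*t^3 - 16*t^2 + 9*t + 9)/(4*t^2 - 13*t + 10)
(3) = (d - 3)/(d + 1)
(4) = (z - 3)/(z + 1)
(5) = (s + 4)/(s - 1)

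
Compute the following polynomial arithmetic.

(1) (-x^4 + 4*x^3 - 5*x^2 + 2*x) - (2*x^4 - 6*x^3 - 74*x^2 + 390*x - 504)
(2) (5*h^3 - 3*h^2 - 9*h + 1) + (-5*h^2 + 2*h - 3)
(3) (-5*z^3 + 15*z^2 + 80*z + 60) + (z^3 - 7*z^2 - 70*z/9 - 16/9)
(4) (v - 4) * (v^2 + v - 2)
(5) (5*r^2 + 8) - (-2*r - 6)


(1) = -3*x^4 + 10*x^3 + 69*x^2 - 388*x + 504
(2) = 5*h^3 - 8*h^2 - 7*h - 2
(3) = -4*z^3 + 8*z^2 + 650*z/9 + 524/9
(4) = v^3 - 3*v^2 - 6*v + 8
(5) = 5*r^2 + 2*r + 14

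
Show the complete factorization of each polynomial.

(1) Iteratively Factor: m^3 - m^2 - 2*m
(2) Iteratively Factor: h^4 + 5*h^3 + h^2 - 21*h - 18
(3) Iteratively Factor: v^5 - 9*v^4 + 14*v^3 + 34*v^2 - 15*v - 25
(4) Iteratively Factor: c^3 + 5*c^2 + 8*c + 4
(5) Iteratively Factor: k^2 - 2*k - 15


(1) = (m)*(m^2 - m - 2) = m*(m - 2)*(m + 1)
(2) = (h + 3)*(h^3 + 2*h^2 - 5*h - 6) = (h + 1)*(h + 3)*(h^2 + h - 6) = (h + 1)*(h + 3)^2*(h - 2)
(3) = (v - 5)*(v^4 - 4*v^3 - 6*v^2 + 4*v + 5) = (v - 5)*(v + 1)*(v^3 - 5*v^2 - v + 5) = (v - 5)*(v + 1)^2*(v^2 - 6*v + 5) = (v - 5)*(v - 1)*(v + 1)^2*(v - 5)
(4) = (c + 2)*(c^2 + 3*c + 2) = (c + 1)*(c + 2)*(c + 2)
(5) = (k + 3)*(k - 5)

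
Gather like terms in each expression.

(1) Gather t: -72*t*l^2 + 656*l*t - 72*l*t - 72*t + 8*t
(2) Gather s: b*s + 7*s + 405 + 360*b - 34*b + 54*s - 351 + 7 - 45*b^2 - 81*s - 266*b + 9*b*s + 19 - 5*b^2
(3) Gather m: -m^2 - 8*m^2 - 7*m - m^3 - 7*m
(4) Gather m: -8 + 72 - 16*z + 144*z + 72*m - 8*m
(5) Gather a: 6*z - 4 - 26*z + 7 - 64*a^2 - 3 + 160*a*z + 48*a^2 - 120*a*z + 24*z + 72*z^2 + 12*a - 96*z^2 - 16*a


(1) = t*(-72*l^2 + 584*l - 64)
(2) = -50*b^2 + 60*b + s*(10*b - 20) + 80
(3) = -m^3 - 9*m^2 - 14*m
(4) = 64*m + 128*z + 64
(5) = -16*a^2 + a*(40*z - 4) - 24*z^2 + 4*z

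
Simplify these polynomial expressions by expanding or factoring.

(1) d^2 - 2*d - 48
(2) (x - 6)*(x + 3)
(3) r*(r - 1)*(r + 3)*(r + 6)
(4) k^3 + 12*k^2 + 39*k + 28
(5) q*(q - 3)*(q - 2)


(1) = (d - 8)*(d + 6)
(2) = x^2 - 3*x - 18
(3) = r^4 + 8*r^3 + 9*r^2 - 18*r
(4) = (k + 1)*(k + 4)*(k + 7)
(5) = q^3 - 5*q^2 + 6*q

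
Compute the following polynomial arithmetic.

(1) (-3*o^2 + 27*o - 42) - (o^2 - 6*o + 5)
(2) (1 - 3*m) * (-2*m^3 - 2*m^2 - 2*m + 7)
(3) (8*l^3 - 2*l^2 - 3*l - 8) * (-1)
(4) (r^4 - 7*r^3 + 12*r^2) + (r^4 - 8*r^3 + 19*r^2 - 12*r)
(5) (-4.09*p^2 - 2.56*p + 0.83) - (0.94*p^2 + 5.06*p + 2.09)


(1) = -4*o^2 + 33*o - 47
(2) = 6*m^4 + 4*m^3 + 4*m^2 - 23*m + 7
(3) = -8*l^3 + 2*l^2 + 3*l + 8
(4) = 2*r^4 - 15*r^3 + 31*r^2 - 12*r
(5) = -5.03*p^2 - 7.62*p - 1.26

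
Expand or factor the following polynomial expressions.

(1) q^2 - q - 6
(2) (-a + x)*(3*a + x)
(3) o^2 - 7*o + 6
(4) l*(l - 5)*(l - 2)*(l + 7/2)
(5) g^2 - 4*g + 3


(1) = (q - 3)*(q + 2)
(2) = -3*a^2 + 2*a*x + x^2
(3) = (o - 6)*(o - 1)
(4) = l^4 - 7*l^3/2 - 29*l^2/2 + 35*l
(5) = (g - 3)*(g - 1)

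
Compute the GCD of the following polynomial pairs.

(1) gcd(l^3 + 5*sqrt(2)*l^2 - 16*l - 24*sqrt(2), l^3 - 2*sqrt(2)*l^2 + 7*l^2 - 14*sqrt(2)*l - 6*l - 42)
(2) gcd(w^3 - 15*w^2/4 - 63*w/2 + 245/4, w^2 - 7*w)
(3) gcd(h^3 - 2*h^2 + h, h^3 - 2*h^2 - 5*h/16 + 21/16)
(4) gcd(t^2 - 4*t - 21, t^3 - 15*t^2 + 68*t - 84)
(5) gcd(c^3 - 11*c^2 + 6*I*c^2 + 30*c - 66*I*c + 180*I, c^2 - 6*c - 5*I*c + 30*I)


(1) = l + sqrt(2)
(2) = gcd((w - 7)*(w - 7/4)*(w + 5), w*(w - 7)) = w - 7
(3) = h - 1
(4) = t - 7
(5) = gcd((c - 6)*(c - 5)*(c + 6*I), (c - 6)*(c - 5*I)) = c - 6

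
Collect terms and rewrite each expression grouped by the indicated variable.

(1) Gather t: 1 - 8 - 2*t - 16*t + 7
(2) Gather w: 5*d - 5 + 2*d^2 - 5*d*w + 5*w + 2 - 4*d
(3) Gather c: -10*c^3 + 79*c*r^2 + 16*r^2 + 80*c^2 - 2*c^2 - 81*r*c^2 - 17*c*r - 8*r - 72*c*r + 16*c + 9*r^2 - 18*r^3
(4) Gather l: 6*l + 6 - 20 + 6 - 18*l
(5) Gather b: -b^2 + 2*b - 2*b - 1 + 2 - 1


(1) = -18*t
(2) = 2*d^2 + d + w*(5 - 5*d) - 3
(3) = -10*c^3 + c^2*(78 - 81*r) + c*(79*r^2 - 89*r + 16) - 18*r^3 + 25*r^2 - 8*r
(4) = -12*l - 8
(5) = -b^2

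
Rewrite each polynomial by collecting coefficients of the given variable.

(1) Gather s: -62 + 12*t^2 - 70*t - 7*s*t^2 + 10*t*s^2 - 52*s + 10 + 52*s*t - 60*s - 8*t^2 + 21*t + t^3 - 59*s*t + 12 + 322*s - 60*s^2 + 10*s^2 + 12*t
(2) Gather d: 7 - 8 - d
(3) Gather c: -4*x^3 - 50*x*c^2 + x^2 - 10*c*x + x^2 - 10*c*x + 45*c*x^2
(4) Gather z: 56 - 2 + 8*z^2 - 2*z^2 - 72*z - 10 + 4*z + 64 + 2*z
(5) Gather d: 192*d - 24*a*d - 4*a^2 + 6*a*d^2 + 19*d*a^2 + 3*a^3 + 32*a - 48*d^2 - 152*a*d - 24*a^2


(1) = s^2*(10*t - 50) + s*(-7*t^2 - 7*t + 210) + t^3 + 4*t^2 - 37*t - 40
(2) = -d - 1
(3) = -50*c^2*x + c*(45*x^2 - 20*x) - 4*x^3 + 2*x^2
(4) = 6*z^2 - 66*z + 108
(5) = 3*a^3 - 28*a^2 + 32*a + d^2*(6*a - 48) + d*(19*a^2 - 176*a + 192)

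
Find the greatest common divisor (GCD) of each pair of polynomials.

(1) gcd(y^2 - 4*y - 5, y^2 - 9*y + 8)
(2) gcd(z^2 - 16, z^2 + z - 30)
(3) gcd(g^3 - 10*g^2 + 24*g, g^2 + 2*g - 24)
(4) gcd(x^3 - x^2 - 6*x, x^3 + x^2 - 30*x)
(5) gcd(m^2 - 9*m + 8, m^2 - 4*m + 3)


(1) = 1
(2) = 1
(3) = g - 4
(4) = x
(5) = gcd((m - 8)*(m - 1), (m - 3)*(m - 1)) = m - 1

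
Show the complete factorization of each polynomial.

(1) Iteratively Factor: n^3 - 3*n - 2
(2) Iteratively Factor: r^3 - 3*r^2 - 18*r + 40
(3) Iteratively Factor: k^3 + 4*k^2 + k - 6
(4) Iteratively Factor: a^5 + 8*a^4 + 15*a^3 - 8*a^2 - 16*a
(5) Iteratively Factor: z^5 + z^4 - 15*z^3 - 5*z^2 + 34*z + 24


(1) = (n + 1)*(n^2 - n - 2) = (n - 2)*(n + 1)*(n + 1)
(2) = (r - 5)*(r^2 + 2*r - 8) = (r - 5)*(r - 2)*(r + 4)
(3) = (k + 3)*(k^2 + k - 2) = (k + 2)*(k + 3)*(k - 1)
(4) = (a + 4)*(a^4 + 4*a^3 - a^2 - 4*a) = (a + 1)*(a + 4)*(a^3 + 3*a^2 - 4*a) = (a - 1)*(a + 1)*(a + 4)*(a^2 + 4*a) = (a - 1)*(a + 1)*(a + 4)^2*(a)
(5) = (z - 2)*(z^4 + 3*z^3 - 9*z^2 - 23*z - 12) = (z - 3)*(z - 2)*(z^3 + 6*z^2 + 9*z + 4) = (z - 3)*(z - 2)*(z + 1)*(z^2 + 5*z + 4) = (z - 3)*(z - 2)*(z + 1)*(z + 4)*(z + 1)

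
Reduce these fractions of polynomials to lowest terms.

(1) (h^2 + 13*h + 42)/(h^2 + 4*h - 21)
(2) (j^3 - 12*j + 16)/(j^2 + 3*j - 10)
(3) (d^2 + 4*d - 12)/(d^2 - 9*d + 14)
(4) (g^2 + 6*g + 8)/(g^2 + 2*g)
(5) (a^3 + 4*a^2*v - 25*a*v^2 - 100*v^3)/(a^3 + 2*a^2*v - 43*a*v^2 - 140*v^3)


(1) = (h + 6)/(h - 3)
(2) = (j^2 + 2*j - 8)/(j + 5)
(3) = (d + 6)/(d - 7)
(4) = (g + 4)/g
(5) = (-a + 5*v)/(-a + 7*v)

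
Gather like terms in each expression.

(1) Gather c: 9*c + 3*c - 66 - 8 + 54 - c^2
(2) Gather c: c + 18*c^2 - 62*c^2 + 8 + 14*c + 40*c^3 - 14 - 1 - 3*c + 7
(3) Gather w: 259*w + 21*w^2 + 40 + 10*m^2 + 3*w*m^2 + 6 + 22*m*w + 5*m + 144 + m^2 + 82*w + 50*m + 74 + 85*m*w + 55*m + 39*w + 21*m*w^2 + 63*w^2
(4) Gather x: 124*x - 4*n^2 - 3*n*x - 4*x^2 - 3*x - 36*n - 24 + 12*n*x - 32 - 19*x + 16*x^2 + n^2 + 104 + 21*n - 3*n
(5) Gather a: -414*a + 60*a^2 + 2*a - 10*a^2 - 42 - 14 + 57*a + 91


(1) = -c^2 + 12*c - 20
(2) = 40*c^3 - 44*c^2 + 12*c
(3) = 11*m^2 + 110*m + w^2*(21*m + 84) + w*(3*m^2 + 107*m + 380) + 264
(4) = -3*n^2 - 18*n + 12*x^2 + x*(9*n + 102) + 48
(5) = 50*a^2 - 355*a + 35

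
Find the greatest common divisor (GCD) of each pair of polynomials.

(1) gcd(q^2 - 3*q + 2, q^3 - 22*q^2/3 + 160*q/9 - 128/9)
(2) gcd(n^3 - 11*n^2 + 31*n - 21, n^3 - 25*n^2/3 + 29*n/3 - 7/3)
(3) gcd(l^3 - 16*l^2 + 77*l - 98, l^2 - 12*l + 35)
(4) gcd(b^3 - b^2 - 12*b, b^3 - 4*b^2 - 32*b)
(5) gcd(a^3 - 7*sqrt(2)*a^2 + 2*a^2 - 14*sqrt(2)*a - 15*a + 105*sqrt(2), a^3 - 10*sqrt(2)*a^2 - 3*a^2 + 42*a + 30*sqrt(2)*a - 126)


(1) = gcd((q - 2)*(q - 1), (q - 8/3)^2*(q - 2)) = q - 2
(2) = gcd((n - 7)*(n - 3)*(n - 1), (n - 7)*(n - 1)*(n - 1/3)) = n^2 - 8*n + 7
(3) = gcd((l - 7)^2*(l - 2), (l - 7)*(l - 5)) = l - 7
(4) = b
(5) = gcd((a - 3)*(a + 5)*(a - 7*sqrt(2)), (a - 3)*(a - 7*sqrt(2))*(a - 3*sqrt(2))) = a^2 + a*(-7*sqrt(2) - 3) + 21*sqrt(2)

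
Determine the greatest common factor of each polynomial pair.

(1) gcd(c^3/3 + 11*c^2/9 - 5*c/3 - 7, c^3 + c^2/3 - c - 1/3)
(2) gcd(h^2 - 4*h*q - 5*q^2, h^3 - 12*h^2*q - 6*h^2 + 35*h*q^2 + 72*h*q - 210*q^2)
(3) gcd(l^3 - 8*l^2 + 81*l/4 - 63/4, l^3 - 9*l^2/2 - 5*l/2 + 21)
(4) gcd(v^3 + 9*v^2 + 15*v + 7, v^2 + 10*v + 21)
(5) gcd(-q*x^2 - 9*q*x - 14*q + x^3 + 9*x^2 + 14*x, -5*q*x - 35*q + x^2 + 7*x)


(1) = 1
(2) = -h + 5*q
(3) = gcd((l - 7/2)*(l - 3)*(l - 3/2), (l - 7/2)*(l - 3)*(l + 2)) = l^2 - 13*l/2 + 21/2
(4) = v + 7
(5) = gcd((-q + x)*(x + 2)*(x + 7), (-5*q + x)*(x + 7)) = x + 7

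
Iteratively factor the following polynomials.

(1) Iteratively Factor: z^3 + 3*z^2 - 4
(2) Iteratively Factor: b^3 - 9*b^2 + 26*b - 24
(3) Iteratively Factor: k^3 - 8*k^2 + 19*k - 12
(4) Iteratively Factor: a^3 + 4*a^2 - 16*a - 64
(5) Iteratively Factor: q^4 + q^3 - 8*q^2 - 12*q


(1) = (z + 2)*(z^2 + z - 2) = (z - 1)*(z + 2)*(z + 2)
(2) = (b - 4)*(b^2 - 5*b + 6) = (b - 4)*(b - 2)*(b - 3)
(3) = (k - 3)*(k^2 - 5*k + 4) = (k - 3)*(k - 1)*(k - 4)
(4) = (a + 4)*(a^2 - 16) = (a - 4)*(a + 4)*(a + 4)
(5) = (q + 2)*(q^3 - q^2 - 6*q) = q*(q + 2)*(q^2 - q - 6) = q*(q + 2)^2*(q - 3)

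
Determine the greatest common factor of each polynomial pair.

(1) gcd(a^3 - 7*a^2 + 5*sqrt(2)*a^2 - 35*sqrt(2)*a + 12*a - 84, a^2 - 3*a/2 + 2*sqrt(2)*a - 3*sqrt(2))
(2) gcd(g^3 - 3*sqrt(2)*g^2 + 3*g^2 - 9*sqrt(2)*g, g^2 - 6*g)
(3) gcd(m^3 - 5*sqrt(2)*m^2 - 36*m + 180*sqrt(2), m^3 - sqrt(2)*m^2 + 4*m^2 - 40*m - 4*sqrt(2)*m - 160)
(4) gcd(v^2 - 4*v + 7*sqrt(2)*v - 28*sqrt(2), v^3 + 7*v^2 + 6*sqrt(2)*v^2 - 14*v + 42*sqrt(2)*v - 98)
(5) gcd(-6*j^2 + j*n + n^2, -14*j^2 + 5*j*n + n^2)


(1) = gcd((a - 7)*(a + 2*sqrt(2))*(a + 3*sqrt(2)), (a - 3/2)*(a + 2*sqrt(2))) = a + 2*sqrt(2)
(2) = gcd(g*(g + 3)*(g - 3*sqrt(2)), g*(g - 6)) = g
(3) = m - 5*sqrt(2)
(4) = gcd((v - 4)*(v + 7*sqrt(2)), (v + 7)*(v - sqrt(2))*(v + 7*sqrt(2))) = v + 7*sqrt(2)
(5) = 2*j - n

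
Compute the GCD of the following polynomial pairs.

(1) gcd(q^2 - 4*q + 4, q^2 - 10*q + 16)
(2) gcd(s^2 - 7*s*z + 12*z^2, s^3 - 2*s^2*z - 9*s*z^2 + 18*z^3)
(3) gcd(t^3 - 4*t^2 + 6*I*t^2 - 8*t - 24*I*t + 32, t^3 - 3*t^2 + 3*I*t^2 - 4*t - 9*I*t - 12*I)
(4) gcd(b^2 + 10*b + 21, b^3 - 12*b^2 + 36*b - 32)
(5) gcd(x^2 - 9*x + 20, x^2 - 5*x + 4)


(1) = q - 2
(2) = -s + 3*z
(3) = t - 4
(4) = 1
(5) = x - 4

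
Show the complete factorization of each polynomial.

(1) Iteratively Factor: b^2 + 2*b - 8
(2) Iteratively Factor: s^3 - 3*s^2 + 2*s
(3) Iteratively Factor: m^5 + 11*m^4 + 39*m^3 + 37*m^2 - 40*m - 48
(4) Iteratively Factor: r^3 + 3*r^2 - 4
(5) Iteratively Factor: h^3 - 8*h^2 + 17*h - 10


(1) = (b + 4)*(b - 2)
(2) = (s - 2)*(s^2 - s) = s*(s - 2)*(s - 1)
(3) = (m + 4)*(m^4 + 7*m^3 + 11*m^2 - 7*m - 12) = (m + 4)^2*(m^3 + 3*m^2 - m - 3) = (m - 1)*(m + 4)^2*(m^2 + 4*m + 3) = (m - 1)*(m + 1)*(m + 4)^2*(m + 3)
(4) = (r + 2)*(r^2 + r - 2) = (r + 2)^2*(r - 1)
(5) = (h - 1)*(h^2 - 7*h + 10) = (h - 5)*(h - 1)*(h - 2)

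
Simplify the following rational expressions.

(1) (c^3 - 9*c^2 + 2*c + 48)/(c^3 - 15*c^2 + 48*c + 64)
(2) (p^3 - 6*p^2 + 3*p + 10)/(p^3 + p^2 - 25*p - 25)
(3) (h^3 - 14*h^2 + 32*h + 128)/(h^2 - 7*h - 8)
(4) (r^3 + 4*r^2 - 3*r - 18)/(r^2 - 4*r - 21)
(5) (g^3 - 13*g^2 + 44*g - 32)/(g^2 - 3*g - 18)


(1) = (c^2 - c - 6)/(c^2 - 7*c - 8)
(2) = (p - 2)/(p + 5)
(3) = (h^2 - 6*h - 16)/(h + 1)
(4) = (r^2 + r - 6)/(r - 7)
(5) = (g^3 - 13*g^2 + 44*g - 32)/(g^2 - 3*g - 18)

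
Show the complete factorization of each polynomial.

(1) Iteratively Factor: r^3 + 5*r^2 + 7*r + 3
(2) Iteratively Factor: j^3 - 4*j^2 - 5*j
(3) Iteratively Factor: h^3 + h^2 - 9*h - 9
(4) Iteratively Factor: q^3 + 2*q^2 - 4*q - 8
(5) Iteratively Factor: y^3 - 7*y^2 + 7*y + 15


(1) = (r + 1)*(r^2 + 4*r + 3) = (r + 1)*(r + 3)*(r + 1)
(2) = (j)*(j^2 - 4*j - 5) = j*(j + 1)*(j - 5)
(3) = (h + 3)*(h^2 - 2*h - 3) = (h - 3)*(h + 3)*(h + 1)
(4) = (q + 2)*(q^2 - 4) = (q + 2)^2*(q - 2)
(5) = (y - 5)*(y^2 - 2*y - 3) = (y - 5)*(y - 3)*(y + 1)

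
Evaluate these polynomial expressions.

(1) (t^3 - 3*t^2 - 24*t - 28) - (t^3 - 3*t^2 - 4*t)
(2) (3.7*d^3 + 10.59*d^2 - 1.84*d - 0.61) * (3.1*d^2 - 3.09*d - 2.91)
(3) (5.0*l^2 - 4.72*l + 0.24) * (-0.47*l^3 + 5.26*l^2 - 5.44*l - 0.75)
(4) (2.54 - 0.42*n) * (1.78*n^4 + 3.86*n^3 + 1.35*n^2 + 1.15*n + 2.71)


(1) = -20*t - 28
(2) = 11.47*d^5 + 21.396*d^4 - 49.1941*d^3 - 27.0223*d^2 + 7.2393*d + 1.7751
(3) = -2.35*l^5 + 28.5184*l^4 - 52.14*l^3 + 23.1892*l^2 + 2.2344*l - 0.18
(4) = -0.7476*n^5 + 2.9*n^4 + 9.2374*n^3 + 2.946*n^2 + 1.7828*n + 6.8834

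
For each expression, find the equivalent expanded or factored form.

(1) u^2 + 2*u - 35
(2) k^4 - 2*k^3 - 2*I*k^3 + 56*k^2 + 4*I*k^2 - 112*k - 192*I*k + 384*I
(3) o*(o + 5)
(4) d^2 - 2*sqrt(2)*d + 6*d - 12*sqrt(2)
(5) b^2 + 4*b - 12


(1) = (u - 5)*(u + 7)
(2) = (k - 2)*(k - 6*I)*(k - 4*I)*(k + 8*I)
(3) = o^2 + 5*o
(4) = (d + 6)*(d - 2*sqrt(2))
(5) = (b - 2)*(b + 6)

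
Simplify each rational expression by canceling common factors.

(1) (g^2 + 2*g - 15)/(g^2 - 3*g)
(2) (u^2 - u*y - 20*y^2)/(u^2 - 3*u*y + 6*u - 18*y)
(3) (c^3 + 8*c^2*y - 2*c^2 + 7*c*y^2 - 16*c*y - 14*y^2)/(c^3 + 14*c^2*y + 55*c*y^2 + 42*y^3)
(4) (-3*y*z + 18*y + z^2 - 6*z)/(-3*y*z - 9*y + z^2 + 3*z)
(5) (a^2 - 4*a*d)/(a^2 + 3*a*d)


(1) = (g + 5)/g
(2) = (-u^2 + u*y + 20*y^2)/(-u^2 + 3*u*y - 6*u + 18*y)
(3) = (c - 2)/(c + 6*y)
(4) = (z - 6)/(z + 3)
(5) = (a - 4*d)/(a + 3*d)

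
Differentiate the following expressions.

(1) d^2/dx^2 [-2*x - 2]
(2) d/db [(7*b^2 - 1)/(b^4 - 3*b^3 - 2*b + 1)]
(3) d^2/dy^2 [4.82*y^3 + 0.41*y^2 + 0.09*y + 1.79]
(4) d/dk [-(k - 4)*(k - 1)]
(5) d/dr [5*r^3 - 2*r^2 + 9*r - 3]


(1) = 0
(2) = (14*b*(b^4 - 3*b^3 - 2*b + 1) + (7*b^2 - 1)*(-4*b^3 + 9*b^2 + 2))/(b^4 - 3*b^3 - 2*b + 1)^2
(3) = 28.92*y + 0.82
(4) = 5 - 2*k
(5) = 15*r^2 - 4*r + 9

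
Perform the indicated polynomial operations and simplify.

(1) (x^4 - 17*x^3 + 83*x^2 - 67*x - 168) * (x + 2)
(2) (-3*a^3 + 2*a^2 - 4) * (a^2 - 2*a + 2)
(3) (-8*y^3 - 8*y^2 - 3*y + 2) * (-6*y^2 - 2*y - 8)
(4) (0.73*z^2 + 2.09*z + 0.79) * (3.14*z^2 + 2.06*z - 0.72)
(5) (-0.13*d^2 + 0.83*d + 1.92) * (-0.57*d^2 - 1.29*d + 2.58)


(1) = x^5 - 15*x^4 + 49*x^3 + 99*x^2 - 302*x - 336
(2) = -3*a^5 + 8*a^4 - 10*a^3 + 8*a - 8
(3) = 48*y^5 + 64*y^4 + 98*y^3 + 58*y^2 + 20*y - 16
(4) = 2.2922*z^4 + 8.0664*z^3 + 6.2604*z^2 + 0.1226*z - 0.5688
(5) = 0.0741*d^4 - 0.3054*d^3 - 2.5005*d^2 - 0.3354*d + 4.9536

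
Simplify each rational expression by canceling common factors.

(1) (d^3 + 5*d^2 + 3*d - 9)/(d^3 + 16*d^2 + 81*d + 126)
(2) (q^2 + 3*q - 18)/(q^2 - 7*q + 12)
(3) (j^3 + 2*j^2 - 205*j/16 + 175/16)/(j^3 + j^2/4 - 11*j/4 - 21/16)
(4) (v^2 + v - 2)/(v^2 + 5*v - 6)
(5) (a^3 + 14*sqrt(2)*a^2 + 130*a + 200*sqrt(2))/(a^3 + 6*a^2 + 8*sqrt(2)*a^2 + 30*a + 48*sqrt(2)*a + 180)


(1) = (d^2 + 2*d - 3)/(d^2 + 13*d + 42)
(2) = (q + 6)/(q - 4)
(3) = (4*j^2 + 15*j - 25)/(4*j^2 + 8*j + 3)
(4) = (v + 2)/(v + 6)
(5) = (a^2 + 9*sqrt(2)*a + 40)/(a^2 + a*(3*sqrt(2) + 6) + 18*sqrt(2))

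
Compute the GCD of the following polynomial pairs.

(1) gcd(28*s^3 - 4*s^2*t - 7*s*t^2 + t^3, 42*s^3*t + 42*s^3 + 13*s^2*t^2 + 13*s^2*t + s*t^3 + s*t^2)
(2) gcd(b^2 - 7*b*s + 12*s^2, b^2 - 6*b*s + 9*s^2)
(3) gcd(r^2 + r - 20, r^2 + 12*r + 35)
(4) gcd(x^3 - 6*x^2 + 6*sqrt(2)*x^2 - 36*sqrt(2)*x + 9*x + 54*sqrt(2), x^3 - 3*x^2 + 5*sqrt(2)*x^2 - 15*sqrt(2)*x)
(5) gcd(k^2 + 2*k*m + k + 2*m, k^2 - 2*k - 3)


(1) = 1
(2) = -b + 3*s
(3) = r + 5
(4) = gcd((x - 3)^2*(x + 6*sqrt(2)), x*(x - 3)*(x + 5*sqrt(2))) = x - 3
(5) = gcd((k + 1)*(k + 2*m), (k - 3)*(k + 1)) = k + 1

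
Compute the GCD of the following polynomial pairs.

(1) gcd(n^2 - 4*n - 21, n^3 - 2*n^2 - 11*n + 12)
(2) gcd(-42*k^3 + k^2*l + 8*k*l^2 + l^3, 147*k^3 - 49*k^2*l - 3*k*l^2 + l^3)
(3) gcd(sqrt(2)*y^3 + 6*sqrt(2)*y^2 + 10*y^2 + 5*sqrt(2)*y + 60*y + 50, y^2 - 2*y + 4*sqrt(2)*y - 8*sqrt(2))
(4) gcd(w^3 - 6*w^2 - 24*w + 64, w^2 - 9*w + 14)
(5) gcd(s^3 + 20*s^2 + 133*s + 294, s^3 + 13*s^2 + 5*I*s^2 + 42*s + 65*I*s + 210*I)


(1) = n + 3
(2) = 7*k + l
(3) = 1
(4) = w - 2
(5) = gcd((s + 6)*(s + 7)^2, (s + 6)*(s + 7)*(s + 5*I)) = s^2 + 13*s + 42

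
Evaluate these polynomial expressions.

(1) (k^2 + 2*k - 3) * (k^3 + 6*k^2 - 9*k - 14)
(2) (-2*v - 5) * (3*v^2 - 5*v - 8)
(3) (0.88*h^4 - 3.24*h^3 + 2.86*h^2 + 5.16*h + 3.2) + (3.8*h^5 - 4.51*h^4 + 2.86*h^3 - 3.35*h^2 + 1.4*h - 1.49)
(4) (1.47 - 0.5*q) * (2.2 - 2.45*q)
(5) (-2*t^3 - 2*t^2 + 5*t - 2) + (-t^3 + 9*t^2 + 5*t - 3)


(1) = k^5 + 8*k^4 - 50*k^2 - k + 42
(2) = -6*v^3 - 5*v^2 + 41*v + 40
(3) = 3.8*h^5 - 3.63*h^4 - 0.38*h^3 - 0.49*h^2 + 6.56*h + 1.71
(4) = 1.225*q^2 - 4.7015*q + 3.234
(5) = -3*t^3 + 7*t^2 + 10*t - 5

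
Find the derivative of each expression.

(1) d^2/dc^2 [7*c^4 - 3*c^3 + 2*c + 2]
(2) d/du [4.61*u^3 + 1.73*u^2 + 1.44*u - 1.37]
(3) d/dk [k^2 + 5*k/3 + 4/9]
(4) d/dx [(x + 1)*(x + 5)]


(1) = 6*c*(14*c - 3)
(2) = 13.83*u^2 + 3.46*u + 1.44
(3) = 2*k + 5/3
(4) = 2*x + 6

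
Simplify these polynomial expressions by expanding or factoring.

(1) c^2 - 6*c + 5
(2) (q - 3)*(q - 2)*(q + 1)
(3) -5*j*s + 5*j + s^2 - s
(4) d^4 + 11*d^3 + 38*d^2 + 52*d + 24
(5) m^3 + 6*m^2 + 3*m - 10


(1) = (c - 5)*(c - 1)
(2) = q^3 - 4*q^2 + q + 6
(3) = (-5*j + s)*(s - 1)
(4) = (d + 1)*(d + 2)^2*(d + 6)
(5) = (m - 1)*(m + 2)*(m + 5)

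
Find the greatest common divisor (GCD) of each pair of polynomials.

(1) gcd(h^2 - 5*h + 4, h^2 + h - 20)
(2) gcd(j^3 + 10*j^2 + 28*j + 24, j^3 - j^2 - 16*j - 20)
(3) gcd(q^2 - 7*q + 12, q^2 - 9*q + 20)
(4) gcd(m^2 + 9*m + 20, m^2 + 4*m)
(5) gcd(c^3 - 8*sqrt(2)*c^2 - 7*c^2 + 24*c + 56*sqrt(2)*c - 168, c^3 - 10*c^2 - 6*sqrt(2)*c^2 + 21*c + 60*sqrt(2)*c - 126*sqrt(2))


(1) = gcd((h - 4)*(h - 1), (h - 4)*(h + 5)) = h - 4
(2) = j^2 + 4*j + 4
(3) = q - 4
(4) = gcd((m + 4)*(m + 5), m*(m + 4)) = m + 4
(5) = c^2 + c*(-6*sqrt(2) - 7) + 42*sqrt(2)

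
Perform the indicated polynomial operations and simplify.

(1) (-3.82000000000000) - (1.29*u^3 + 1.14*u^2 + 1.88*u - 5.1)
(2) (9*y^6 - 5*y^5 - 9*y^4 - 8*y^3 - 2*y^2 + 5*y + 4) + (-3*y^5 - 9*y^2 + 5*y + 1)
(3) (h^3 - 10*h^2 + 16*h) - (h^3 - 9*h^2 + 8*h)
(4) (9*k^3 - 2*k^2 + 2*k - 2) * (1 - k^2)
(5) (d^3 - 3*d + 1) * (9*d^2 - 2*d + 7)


(1) = -1.29*u^3 - 1.14*u^2 - 1.88*u + 1.28
(2) = 9*y^6 - 8*y^5 - 9*y^4 - 8*y^3 - 11*y^2 + 10*y + 5
(3) = -h^2 + 8*h
(4) = -9*k^5 + 2*k^4 + 7*k^3 + 2*k - 2
(5) = 9*d^5 - 2*d^4 - 20*d^3 + 15*d^2 - 23*d + 7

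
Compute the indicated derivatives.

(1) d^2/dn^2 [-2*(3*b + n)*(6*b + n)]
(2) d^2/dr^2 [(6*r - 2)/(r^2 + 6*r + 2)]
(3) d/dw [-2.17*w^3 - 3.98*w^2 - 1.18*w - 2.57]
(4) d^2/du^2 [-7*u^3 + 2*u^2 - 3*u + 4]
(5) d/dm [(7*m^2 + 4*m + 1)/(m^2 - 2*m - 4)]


(1) = -4
(2) = 4*(4*(r + 3)^2*(3*r - 1) - (9*r + 17)*(r^2 + 6*r + 2))/(r^2 + 6*r + 2)^3
(3) = -6.51*w^2 - 7.96*w - 1.18
(4) = 4 - 42*u
(5) = 2*(-9*m^2 - 29*m - 7)/(m^4 - 4*m^3 - 4*m^2 + 16*m + 16)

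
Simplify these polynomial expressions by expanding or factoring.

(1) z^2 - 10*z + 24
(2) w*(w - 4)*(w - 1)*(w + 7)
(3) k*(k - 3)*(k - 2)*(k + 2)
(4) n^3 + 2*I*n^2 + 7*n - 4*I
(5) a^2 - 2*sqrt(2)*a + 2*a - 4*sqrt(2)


(1) = (z - 6)*(z - 4)
(2) = w^4 + 2*w^3 - 31*w^2 + 28*w
(3) = k^4 - 3*k^3 - 4*k^2 + 12*k
(4) = (n - I)^2*(n + 4*I)
(5) = (a + 2)*(a - 2*sqrt(2))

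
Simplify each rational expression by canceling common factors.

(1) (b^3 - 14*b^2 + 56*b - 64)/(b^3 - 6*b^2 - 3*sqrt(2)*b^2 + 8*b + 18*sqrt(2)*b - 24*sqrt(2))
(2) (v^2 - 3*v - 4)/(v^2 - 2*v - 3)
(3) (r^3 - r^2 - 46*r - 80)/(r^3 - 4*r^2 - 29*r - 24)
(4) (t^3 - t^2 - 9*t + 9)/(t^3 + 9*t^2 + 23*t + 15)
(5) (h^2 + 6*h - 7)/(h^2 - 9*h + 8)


(1) = (b - 8)/(b - 3*sqrt(2))
(2) = (v - 4)/(v - 3)
(3) = (r^2 + 7*r + 10)/(r^2 + 4*r + 3)
(4) = (t^2 - 4*t + 3)/(t^2 + 6*t + 5)
(5) = (h + 7)/(h - 8)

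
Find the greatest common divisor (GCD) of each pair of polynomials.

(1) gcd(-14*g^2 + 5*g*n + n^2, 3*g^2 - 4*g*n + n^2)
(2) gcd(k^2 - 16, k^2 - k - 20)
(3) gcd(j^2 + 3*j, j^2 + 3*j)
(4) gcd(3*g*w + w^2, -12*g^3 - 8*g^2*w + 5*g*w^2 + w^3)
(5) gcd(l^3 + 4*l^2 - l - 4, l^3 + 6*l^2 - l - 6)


(1) = gcd((-2*g + n)*(7*g + n), (-3*g + n)*(-g + n)) = 1
(2) = gcd((k - 4)*(k + 4), (k - 5)*(k + 4)) = k + 4
(3) = gcd(j*(j + 3), j*(j + 3)) = j^2 + 3*j
(4) = gcd(w*(3*g + w), (-2*g + w)*(g + w)*(6*g + w)) = 1
(5) = gcd((l - 1)*(l + 1)*(l + 4), (l - 1)*(l + 1)*(l + 6)) = l^2 - 1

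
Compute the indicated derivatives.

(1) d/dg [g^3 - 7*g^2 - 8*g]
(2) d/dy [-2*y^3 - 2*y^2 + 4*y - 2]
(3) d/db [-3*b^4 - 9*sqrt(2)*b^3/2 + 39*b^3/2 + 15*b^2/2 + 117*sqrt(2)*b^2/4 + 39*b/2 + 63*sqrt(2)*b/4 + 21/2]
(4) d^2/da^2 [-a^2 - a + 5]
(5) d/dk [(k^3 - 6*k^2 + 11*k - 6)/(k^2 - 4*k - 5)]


(1) = 3*g^2 - 14*g - 8
(2) = -6*y^2 - 4*y + 4
(3) = -12*b^3 - 27*sqrt(2)*b^2/2 + 117*b^2/2 + 15*b + 117*sqrt(2)*b/2 + 39/2 + 63*sqrt(2)/4
(4) = -2
(5) = (k^4 - 8*k^3 - 2*k^2 + 72*k - 79)/(k^4 - 8*k^3 + 6*k^2 + 40*k + 25)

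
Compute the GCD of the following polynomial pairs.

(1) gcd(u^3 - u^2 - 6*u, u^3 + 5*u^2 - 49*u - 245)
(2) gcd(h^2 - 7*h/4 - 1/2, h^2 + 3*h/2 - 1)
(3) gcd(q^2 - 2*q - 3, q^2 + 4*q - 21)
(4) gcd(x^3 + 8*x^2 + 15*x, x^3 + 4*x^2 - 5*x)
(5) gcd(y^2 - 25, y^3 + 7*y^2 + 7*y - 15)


(1) = gcd(u*(u - 3)*(u + 2), (u - 7)*(u + 5)*(u + 7)) = 1
(2) = gcd((h - 2)*(h + 1/4), (h - 1/2)*(h + 2)) = 1
(3) = gcd((q - 3)*(q + 1), (q - 3)*(q + 7)) = q - 3
(4) = gcd(x*(x + 3)*(x + 5), x*(x - 1)*(x + 5)) = x^2 + 5*x
(5) = gcd((y - 5)*(y + 5), (y - 1)*(y + 3)*(y + 5)) = y + 5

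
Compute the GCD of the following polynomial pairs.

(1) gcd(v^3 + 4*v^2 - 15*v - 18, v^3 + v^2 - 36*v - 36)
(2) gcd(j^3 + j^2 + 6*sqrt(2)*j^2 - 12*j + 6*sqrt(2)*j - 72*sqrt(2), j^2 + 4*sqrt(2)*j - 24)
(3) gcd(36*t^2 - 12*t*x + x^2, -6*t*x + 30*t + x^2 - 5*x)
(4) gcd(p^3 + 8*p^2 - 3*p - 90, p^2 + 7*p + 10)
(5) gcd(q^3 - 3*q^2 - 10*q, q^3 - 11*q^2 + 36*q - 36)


(1) = gcd((v - 3)*(v + 1)*(v + 6), (v - 6)*(v + 1)*(v + 6)) = v^2 + 7*v + 6
(2) = gcd((j - 3)*(j + 4)*(j + 6*sqrt(2)), (j - 2*sqrt(2))*(j + 6*sqrt(2))) = j + 6*sqrt(2)
(3) = gcd((-6*t + x)^2, (-6*t + x)*(x - 5)) = -6*t + x
(4) = p + 5
(5) = gcd(q*(q - 5)*(q + 2), (q - 6)*(q - 3)*(q - 2)) = 1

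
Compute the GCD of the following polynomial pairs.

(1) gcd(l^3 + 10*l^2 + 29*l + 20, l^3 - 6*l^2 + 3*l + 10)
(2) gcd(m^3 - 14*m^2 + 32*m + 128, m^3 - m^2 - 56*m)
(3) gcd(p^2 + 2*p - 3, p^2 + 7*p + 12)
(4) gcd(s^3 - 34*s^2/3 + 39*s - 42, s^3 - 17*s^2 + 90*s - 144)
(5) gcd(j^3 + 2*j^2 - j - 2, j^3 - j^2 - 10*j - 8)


(1) = gcd((l + 1)*(l + 4)*(l + 5), (l - 5)*(l - 2)*(l + 1)) = l + 1
(2) = gcd((m - 8)^2*(m + 2), m*(m - 8)*(m + 7)) = m - 8
(3) = gcd((p - 1)*(p + 3), (p + 3)*(p + 4)) = p + 3
(4) = gcd((s - 6)*(s - 3)*(s - 7/3), (s - 8)*(s - 6)*(s - 3)) = s^2 - 9*s + 18
(5) = j^2 + 3*j + 2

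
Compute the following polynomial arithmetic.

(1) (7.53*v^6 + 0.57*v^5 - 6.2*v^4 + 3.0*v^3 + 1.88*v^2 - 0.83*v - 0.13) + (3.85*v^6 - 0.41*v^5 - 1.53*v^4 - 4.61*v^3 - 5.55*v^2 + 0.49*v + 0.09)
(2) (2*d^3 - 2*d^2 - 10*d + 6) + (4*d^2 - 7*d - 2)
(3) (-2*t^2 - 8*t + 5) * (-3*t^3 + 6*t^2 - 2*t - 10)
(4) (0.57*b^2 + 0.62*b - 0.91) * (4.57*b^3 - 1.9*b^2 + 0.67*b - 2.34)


(1) = 11.38*v^6 + 0.16*v^5 - 7.73*v^4 - 1.61*v^3 - 3.67*v^2 - 0.34*v - 0.04
(2) = 2*d^3 + 2*d^2 - 17*d + 4
(3) = 6*t^5 + 12*t^4 - 59*t^3 + 66*t^2 + 70*t - 50
(4) = 2.6049*b^5 + 1.7504*b^4 - 4.9548*b^3 + 0.8106*b^2 - 2.0605*b + 2.1294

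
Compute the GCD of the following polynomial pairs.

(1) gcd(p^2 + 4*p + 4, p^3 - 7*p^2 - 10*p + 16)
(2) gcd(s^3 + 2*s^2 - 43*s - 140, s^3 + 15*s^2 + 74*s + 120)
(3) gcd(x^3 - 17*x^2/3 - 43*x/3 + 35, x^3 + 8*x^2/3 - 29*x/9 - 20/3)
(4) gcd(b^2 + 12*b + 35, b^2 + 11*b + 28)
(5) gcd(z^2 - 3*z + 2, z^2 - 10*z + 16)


(1) = p + 2
(2) = s^2 + 9*s + 20
(3) = gcd((x - 7)*(x - 5/3)*(x + 3), (x - 5/3)*(x + 4/3)*(x + 3)) = x^2 + 4*x/3 - 5
(4) = gcd((b + 5)*(b + 7), (b + 4)*(b + 7)) = b + 7
(5) = gcd((z - 2)*(z - 1), (z - 8)*(z - 2)) = z - 2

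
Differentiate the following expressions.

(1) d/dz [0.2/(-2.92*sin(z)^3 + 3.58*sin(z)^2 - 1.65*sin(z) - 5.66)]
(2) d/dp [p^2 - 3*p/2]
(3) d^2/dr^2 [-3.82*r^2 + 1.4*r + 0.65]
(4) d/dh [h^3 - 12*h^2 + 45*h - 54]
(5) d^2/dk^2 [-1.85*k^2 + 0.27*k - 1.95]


(1) = (1.752*sin(z)^2 - 1.432*sin(z) + 0.33)*cos(z)/(2.92*sin(z)^3 - 3.58*sin(z)^2 + 1.65*sin(z) + 5.66)^2
(2) = 2*p - 3/2
(3) = -7.64000000000000
(4) = 3*h^2 - 24*h + 45
(5) = -3.70000000000000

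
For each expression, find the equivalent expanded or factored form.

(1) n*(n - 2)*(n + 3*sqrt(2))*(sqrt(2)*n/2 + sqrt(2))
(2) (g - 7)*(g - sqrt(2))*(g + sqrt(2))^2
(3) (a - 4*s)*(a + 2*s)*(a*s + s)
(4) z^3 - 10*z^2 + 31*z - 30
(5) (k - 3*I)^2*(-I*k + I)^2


(1) = sqrt(2)*n^4/2 + 3*n^3 - 2*sqrt(2)*n^2 - 12*n
(2) = g^4 - 7*g^3 + sqrt(2)*g^3 - 7*sqrt(2)*g^2 - 2*g^2 - 2*sqrt(2)*g + 14*g + 14*sqrt(2)
(3) = a^3*s - 2*a^2*s^2 + a^2*s - 8*a*s^3 - 2*a*s^2 - 8*s^3
(4) = (z - 5)*(z - 3)*(z - 2)
(5) = -k^4 + 2*k^3 + 6*I*k^3 + 8*k^2 - 12*I*k^2 - 18*k + 6*I*k + 9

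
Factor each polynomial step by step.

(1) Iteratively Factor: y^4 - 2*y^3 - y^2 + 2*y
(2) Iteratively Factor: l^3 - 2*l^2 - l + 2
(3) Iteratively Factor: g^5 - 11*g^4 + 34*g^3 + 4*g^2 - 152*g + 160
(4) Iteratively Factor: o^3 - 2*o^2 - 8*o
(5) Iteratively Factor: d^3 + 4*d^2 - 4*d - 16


(1) = (y - 2)*(y^3 - y) = (y - 2)*(y + 1)*(y^2 - y) = (y - 2)*(y - 1)*(y + 1)*(y)
(2) = (l - 2)*(l^2 - 1) = (l - 2)*(l - 1)*(l + 1)
(3) = (g - 2)*(g^4 - 9*g^3 + 16*g^2 + 36*g - 80) = (g - 4)*(g - 2)*(g^3 - 5*g^2 - 4*g + 20) = (g - 4)*(g - 2)*(g + 2)*(g^2 - 7*g + 10) = (g - 5)*(g - 4)*(g - 2)*(g + 2)*(g - 2)
(4) = (o + 2)*(o^2 - 4*o) = (o - 4)*(o + 2)*(o)
(5) = (d + 4)*(d^2 - 4) = (d + 2)*(d + 4)*(d - 2)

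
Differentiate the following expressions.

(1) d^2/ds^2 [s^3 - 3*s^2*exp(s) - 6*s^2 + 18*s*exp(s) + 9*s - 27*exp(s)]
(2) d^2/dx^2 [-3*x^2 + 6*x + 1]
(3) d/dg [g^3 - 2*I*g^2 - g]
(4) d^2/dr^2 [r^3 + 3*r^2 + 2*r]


(1) = -3*s^2*exp(s) + 6*s*exp(s) + 6*s + 3*exp(s) - 12
(2) = -6
(3) = 3*g^2 - 4*I*g - 1
(4) = 6*r + 6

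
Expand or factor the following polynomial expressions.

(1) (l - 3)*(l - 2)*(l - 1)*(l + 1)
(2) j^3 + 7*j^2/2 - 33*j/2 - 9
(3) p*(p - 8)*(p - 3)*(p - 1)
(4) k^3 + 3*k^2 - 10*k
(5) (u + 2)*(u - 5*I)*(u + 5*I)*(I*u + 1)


(1) = l^4 - 5*l^3 + 5*l^2 + 5*l - 6
(2) = (j - 3)*(j + 1/2)*(j + 6)
(3) = p^4 - 12*p^3 + 35*p^2 - 24*p
(4) = k*(k - 2)*(k + 5)
(5) = I*u^4 + u^3 + 2*I*u^3 + 2*u^2 + 25*I*u^2 + 25*u + 50*I*u + 50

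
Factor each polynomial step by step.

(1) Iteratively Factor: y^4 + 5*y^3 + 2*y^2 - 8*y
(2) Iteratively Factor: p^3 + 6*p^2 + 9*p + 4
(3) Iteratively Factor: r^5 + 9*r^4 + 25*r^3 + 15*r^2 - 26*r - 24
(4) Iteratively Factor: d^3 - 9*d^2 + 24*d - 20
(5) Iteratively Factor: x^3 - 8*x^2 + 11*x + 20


(1) = (y)*(y^3 + 5*y^2 + 2*y - 8) = y*(y + 2)*(y^2 + 3*y - 4) = y*(y - 1)*(y + 2)*(y + 4)
(2) = (p + 4)*(p^2 + 2*p + 1) = (p + 1)*(p + 4)*(p + 1)
(3) = (r + 2)*(r^4 + 7*r^3 + 11*r^2 - 7*r - 12) = (r - 1)*(r + 2)*(r^3 + 8*r^2 + 19*r + 12) = (r - 1)*(r + 2)*(r + 3)*(r^2 + 5*r + 4) = (r - 1)*(r + 1)*(r + 2)*(r + 3)*(r + 4)
(4) = (d - 2)*(d^2 - 7*d + 10) = (d - 5)*(d - 2)*(d - 2)
(5) = (x - 4)*(x^2 - 4*x - 5) = (x - 5)*(x - 4)*(x + 1)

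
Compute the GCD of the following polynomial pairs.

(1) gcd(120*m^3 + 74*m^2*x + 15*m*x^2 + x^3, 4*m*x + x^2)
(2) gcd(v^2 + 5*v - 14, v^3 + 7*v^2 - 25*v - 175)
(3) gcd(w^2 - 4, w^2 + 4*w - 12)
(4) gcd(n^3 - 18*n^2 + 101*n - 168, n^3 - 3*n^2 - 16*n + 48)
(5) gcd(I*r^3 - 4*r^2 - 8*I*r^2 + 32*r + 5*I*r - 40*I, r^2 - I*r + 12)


(1) = 4*m + x
(2) = gcd((v - 2)*(v + 7), (v - 5)*(v + 5)*(v + 7)) = v + 7
(3) = w - 2
(4) = n - 3
(5) = gcd((r - 8)*(r + 5*I)*(I*r + 1), (r - 4*I)*(r + 3*I)) = 1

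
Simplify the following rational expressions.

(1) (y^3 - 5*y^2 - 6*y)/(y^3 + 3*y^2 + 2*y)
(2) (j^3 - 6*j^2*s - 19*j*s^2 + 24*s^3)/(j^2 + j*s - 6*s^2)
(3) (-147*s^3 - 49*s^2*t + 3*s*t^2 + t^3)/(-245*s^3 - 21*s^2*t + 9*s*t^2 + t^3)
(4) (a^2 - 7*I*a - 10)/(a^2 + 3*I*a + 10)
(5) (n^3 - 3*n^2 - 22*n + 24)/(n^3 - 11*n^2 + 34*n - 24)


(1) = (y - 6)/(y + 2)
(2) = (-j^2 + 9*j*s - 8*s^2)/(-j + 2*s)
(3) = (21*s^2 + 4*s*t - t^2)/(35*s^2 - 2*s*t - t^2)
(4) = (a - 5*I)/(a + 5*I)
(5) = (n + 4)/(n - 4)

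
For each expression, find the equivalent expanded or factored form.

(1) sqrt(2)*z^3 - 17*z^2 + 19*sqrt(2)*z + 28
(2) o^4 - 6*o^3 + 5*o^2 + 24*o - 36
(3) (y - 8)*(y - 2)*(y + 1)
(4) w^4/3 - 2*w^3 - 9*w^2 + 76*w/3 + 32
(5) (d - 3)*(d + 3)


(1) = (z - 7*sqrt(2))*(z - 2*sqrt(2))*(sqrt(2)*z + 1)
(2) = (o - 3)^2*(o - 2)*(o + 2)
(3) = y^3 - 9*y^2 + 6*y + 16
(4) = (w/3 + 1/3)*(w - 8)*(w - 3)*(w + 4)
(5) = d^2 - 9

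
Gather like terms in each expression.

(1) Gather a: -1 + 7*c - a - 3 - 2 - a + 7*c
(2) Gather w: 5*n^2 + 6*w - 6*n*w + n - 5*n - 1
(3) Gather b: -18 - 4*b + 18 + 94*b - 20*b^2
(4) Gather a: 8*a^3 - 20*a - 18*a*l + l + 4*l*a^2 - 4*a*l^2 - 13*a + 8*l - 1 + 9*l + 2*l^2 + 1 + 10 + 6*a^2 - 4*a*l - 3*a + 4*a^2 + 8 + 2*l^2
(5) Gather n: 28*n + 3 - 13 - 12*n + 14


(1) = -2*a + 14*c - 6
(2) = 5*n^2 - 4*n + w*(6 - 6*n) - 1
(3) = -20*b^2 + 90*b
(4) = 8*a^3 + a^2*(4*l + 10) + a*(-4*l^2 - 22*l - 36) + 4*l^2 + 18*l + 18
(5) = 16*n + 4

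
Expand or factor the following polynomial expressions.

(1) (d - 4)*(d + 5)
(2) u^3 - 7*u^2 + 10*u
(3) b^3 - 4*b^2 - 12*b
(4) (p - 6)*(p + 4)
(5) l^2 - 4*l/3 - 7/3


(1) = d^2 + d - 20
(2) = u*(u - 5)*(u - 2)
(3) = b*(b - 6)*(b + 2)
(4) = p^2 - 2*p - 24
(5) = (l - 7/3)*(l + 1)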